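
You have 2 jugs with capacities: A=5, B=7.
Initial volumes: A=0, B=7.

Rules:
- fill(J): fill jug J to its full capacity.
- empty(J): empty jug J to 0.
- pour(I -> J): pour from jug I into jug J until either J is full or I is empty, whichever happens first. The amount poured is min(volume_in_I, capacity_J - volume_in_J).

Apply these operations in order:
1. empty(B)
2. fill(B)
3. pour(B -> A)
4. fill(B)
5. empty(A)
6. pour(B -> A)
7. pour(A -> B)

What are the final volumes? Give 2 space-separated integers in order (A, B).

Step 1: empty(B) -> (A=0 B=0)
Step 2: fill(B) -> (A=0 B=7)
Step 3: pour(B -> A) -> (A=5 B=2)
Step 4: fill(B) -> (A=5 B=7)
Step 5: empty(A) -> (A=0 B=7)
Step 6: pour(B -> A) -> (A=5 B=2)
Step 7: pour(A -> B) -> (A=0 B=7)

Answer: 0 7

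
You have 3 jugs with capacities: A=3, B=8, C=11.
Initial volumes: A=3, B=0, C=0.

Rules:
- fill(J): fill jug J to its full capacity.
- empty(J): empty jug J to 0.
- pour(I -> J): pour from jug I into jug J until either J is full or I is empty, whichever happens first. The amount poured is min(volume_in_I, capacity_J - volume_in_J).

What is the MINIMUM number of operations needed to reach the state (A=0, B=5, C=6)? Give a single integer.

BFS from (A=3, B=0, C=0). One shortest path:
  1. fill(B) -> (A=3 B=8 C=0)
  2. pour(A -> C) -> (A=0 B=8 C=3)
  3. pour(B -> A) -> (A=3 B=5 C=3)
  4. pour(A -> C) -> (A=0 B=5 C=6)
Reached target in 4 moves.

Answer: 4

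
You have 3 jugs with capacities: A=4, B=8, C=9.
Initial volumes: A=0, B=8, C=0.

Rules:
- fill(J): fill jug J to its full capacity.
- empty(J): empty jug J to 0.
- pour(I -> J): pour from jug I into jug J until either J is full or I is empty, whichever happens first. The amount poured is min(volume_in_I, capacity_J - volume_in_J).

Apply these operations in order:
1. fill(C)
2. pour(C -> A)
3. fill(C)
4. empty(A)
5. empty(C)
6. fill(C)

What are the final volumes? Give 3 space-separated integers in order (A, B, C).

Answer: 0 8 9

Derivation:
Step 1: fill(C) -> (A=0 B=8 C=9)
Step 2: pour(C -> A) -> (A=4 B=8 C=5)
Step 3: fill(C) -> (A=4 B=8 C=9)
Step 4: empty(A) -> (A=0 B=8 C=9)
Step 5: empty(C) -> (A=0 B=8 C=0)
Step 6: fill(C) -> (A=0 B=8 C=9)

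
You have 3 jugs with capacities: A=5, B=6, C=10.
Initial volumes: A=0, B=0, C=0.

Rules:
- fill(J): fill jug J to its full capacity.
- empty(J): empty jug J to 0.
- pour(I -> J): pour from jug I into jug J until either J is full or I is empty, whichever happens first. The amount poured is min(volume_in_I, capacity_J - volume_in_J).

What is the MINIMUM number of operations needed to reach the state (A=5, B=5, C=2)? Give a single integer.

Answer: 7

Derivation:
BFS from (A=0, B=0, C=0). One shortest path:
  1. fill(B) -> (A=0 B=6 C=0)
  2. pour(B -> A) -> (A=5 B=1 C=0)
  3. pour(B -> C) -> (A=5 B=0 C=1)
  4. fill(B) -> (A=5 B=6 C=1)
  5. pour(B -> C) -> (A=5 B=0 C=7)
  6. pour(A -> B) -> (A=0 B=5 C=7)
  7. pour(C -> A) -> (A=5 B=5 C=2)
Reached target in 7 moves.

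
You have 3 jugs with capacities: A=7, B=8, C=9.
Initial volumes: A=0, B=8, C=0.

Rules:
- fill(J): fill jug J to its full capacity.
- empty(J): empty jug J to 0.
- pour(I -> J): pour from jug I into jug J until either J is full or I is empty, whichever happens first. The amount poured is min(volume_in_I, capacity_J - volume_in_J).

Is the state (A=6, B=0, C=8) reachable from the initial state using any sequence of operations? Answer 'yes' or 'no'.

Answer: yes

Derivation:
BFS from (A=0, B=8, C=0):
  1. fill(A) -> (A=7 B=8 C=0)
  2. empty(B) -> (A=7 B=0 C=0)
  3. pour(A -> B) -> (A=0 B=7 C=0)
  4. fill(A) -> (A=7 B=7 C=0)
  5. pour(A -> B) -> (A=6 B=8 C=0)
  6. pour(B -> C) -> (A=6 B=0 C=8)
Target reached → yes.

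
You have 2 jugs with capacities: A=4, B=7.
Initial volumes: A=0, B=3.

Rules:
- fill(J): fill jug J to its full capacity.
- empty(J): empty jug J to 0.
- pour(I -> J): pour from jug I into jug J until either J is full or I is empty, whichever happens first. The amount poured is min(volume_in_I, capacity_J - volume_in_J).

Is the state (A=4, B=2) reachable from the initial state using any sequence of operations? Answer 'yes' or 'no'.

Answer: yes

Derivation:
BFS from (A=0, B=3):
  1. pour(B -> A) -> (A=3 B=0)
  2. fill(B) -> (A=3 B=7)
  3. pour(B -> A) -> (A=4 B=6)
  4. empty(A) -> (A=0 B=6)
  5. pour(B -> A) -> (A=4 B=2)
Target reached → yes.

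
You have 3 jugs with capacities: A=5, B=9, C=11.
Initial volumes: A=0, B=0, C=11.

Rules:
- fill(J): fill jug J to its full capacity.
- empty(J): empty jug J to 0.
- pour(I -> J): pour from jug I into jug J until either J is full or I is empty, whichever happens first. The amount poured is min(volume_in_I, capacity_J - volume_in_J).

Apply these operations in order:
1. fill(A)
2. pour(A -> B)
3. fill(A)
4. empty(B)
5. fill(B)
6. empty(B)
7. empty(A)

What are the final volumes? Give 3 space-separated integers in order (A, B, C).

Step 1: fill(A) -> (A=5 B=0 C=11)
Step 2: pour(A -> B) -> (A=0 B=5 C=11)
Step 3: fill(A) -> (A=5 B=5 C=11)
Step 4: empty(B) -> (A=5 B=0 C=11)
Step 5: fill(B) -> (A=5 B=9 C=11)
Step 6: empty(B) -> (A=5 B=0 C=11)
Step 7: empty(A) -> (A=0 B=0 C=11)

Answer: 0 0 11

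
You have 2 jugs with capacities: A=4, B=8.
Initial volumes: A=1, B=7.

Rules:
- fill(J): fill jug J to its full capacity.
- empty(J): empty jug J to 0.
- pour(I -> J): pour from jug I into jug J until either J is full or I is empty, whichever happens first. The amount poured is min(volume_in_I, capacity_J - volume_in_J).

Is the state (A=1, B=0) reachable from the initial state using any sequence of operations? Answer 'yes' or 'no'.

Answer: yes

Derivation:
BFS from (A=1, B=7):
  1. empty(B) -> (A=1 B=0)
Target reached → yes.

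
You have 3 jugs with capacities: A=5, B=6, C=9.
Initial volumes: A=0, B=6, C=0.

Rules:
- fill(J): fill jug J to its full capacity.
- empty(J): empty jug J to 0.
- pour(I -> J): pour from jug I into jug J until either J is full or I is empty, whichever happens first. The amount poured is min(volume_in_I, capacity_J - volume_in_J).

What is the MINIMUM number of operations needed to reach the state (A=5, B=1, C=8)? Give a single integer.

BFS from (A=0, B=6, C=0). One shortest path:
  1. fill(A) -> (A=5 B=6 C=0)
  2. empty(B) -> (A=5 B=0 C=0)
  3. fill(C) -> (A=5 B=0 C=9)
  4. pour(A -> B) -> (A=0 B=5 C=9)
  5. pour(C -> B) -> (A=0 B=6 C=8)
  6. pour(B -> A) -> (A=5 B=1 C=8)
Reached target in 6 moves.

Answer: 6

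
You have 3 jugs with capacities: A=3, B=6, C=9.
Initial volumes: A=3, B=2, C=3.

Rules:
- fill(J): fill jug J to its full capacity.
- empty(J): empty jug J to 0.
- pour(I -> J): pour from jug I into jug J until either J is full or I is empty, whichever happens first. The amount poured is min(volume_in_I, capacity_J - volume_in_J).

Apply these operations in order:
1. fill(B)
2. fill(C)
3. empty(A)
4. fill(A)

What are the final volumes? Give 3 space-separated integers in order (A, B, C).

Answer: 3 6 9

Derivation:
Step 1: fill(B) -> (A=3 B=6 C=3)
Step 2: fill(C) -> (A=3 B=6 C=9)
Step 3: empty(A) -> (A=0 B=6 C=9)
Step 4: fill(A) -> (A=3 B=6 C=9)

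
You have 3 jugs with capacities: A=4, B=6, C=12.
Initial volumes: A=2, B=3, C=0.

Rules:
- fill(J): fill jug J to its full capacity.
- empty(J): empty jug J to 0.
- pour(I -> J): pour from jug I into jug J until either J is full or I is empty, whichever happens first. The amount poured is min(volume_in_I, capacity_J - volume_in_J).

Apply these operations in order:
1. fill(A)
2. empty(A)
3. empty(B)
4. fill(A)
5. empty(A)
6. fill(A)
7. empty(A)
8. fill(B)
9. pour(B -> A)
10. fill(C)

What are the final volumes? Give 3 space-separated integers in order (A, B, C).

Answer: 4 2 12

Derivation:
Step 1: fill(A) -> (A=4 B=3 C=0)
Step 2: empty(A) -> (A=0 B=3 C=0)
Step 3: empty(B) -> (A=0 B=0 C=0)
Step 4: fill(A) -> (A=4 B=0 C=0)
Step 5: empty(A) -> (A=0 B=0 C=0)
Step 6: fill(A) -> (A=4 B=0 C=0)
Step 7: empty(A) -> (A=0 B=0 C=0)
Step 8: fill(B) -> (A=0 B=6 C=0)
Step 9: pour(B -> A) -> (A=4 B=2 C=0)
Step 10: fill(C) -> (A=4 B=2 C=12)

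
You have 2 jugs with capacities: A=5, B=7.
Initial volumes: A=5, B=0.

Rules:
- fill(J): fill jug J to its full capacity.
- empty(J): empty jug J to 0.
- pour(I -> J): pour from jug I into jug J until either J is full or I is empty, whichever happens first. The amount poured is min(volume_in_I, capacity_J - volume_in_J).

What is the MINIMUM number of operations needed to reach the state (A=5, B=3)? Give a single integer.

Answer: 6

Derivation:
BFS from (A=5, B=0). One shortest path:
  1. pour(A -> B) -> (A=0 B=5)
  2. fill(A) -> (A=5 B=5)
  3. pour(A -> B) -> (A=3 B=7)
  4. empty(B) -> (A=3 B=0)
  5. pour(A -> B) -> (A=0 B=3)
  6. fill(A) -> (A=5 B=3)
Reached target in 6 moves.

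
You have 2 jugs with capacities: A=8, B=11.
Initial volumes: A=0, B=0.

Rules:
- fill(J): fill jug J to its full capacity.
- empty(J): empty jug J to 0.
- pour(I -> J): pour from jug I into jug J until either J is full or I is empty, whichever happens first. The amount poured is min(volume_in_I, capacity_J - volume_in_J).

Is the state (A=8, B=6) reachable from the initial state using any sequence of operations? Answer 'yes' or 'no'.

Answer: yes

Derivation:
BFS from (A=0, B=0):
  1. fill(B) -> (A=0 B=11)
  2. pour(B -> A) -> (A=8 B=3)
  3. empty(A) -> (A=0 B=3)
  4. pour(B -> A) -> (A=3 B=0)
  5. fill(B) -> (A=3 B=11)
  6. pour(B -> A) -> (A=8 B=6)
Target reached → yes.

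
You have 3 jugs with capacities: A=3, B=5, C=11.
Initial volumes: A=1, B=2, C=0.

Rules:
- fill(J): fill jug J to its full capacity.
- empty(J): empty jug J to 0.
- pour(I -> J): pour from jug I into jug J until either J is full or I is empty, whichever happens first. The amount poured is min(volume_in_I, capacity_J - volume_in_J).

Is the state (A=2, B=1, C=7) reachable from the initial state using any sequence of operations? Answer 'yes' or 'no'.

Answer: no

Derivation:
BFS explored all 208 reachable states.
Reachable set includes: (0,0,0), (0,0,1), (0,0,2), (0,0,3), (0,0,4), (0,0,5), (0,0,6), (0,0,7), (0,0,8), (0,0,9), (0,0,10), (0,0,11) ...
Target (A=2, B=1, C=7) not in reachable set → no.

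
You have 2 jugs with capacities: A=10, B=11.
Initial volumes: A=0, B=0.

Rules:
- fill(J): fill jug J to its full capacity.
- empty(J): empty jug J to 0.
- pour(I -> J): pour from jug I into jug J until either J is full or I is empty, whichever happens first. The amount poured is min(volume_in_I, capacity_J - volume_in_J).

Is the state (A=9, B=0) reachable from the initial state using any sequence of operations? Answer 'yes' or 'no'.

Answer: yes

Derivation:
BFS from (A=0, B=0):
  1. fill(A) -> (A=10 B=0)
  2. pour(A -> B) -> (A=0 B=10)
  3. fill(A) -> (A=10 B=10)
  4. pour(A -> B) -> (A=9 B=11)
  5. empty(B) -> (A=9 B=0)
Target reached → yes.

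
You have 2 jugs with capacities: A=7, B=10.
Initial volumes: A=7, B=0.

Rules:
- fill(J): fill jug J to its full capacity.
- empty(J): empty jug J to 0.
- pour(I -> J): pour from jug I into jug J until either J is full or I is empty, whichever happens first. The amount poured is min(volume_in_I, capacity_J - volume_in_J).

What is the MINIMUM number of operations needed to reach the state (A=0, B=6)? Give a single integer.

BFS from (A=7, B=0). One shortest path:
  1. empty(A) -> (A=0 B=0)
  2. fill(B) -> (A=0 B=10)
  3. pour(B -> A) -> (A=7 B=3)
  4. empty(A) -> (A=0 B=3)
  5. pour(B -> A) -> (A=3 B=0)
  6. fill(B) -> (A=3 B=10)
  7. pour(B -> A) -> (A=7 B=6)
  8. empty(A) -> (A=0 B=6)
Reached target in 8 moves.

Answer: 8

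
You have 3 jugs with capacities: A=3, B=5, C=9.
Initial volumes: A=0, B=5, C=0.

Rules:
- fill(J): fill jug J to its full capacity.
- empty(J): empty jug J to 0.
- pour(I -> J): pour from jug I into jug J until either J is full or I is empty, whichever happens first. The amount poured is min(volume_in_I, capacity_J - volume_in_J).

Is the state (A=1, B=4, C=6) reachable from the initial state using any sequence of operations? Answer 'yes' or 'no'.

Answer: no

Derivation:
BFS explored all 176 reachable states.
Reachable set includes: (0,0,0), (0,0,1), (0,0,2), (0,0,3), (0,0,4), (0,0,5), (0,0,6), (0,0,7), (0,0,8), (0,0,9), (0,1,0), (0,1,1) ...
Target (A=1, B=4, C=6) not in reachable set → no.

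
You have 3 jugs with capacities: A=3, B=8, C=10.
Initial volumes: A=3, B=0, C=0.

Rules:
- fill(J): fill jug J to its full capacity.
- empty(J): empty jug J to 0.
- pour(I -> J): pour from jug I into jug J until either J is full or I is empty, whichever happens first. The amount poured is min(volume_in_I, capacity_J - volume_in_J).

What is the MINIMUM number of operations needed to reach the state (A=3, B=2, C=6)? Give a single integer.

Answer: 5

Derivation:
BFS from (A=3, B=0, C=0). One shortest path:
  1. fill(B) -> (A=3 B=8 C=0)
  2. pour(A -> C) -> (A=0 B=8 C=3)
  3. pour(B -> A) -> (A=3 B=5 C=3)
  4. pour(A -> C) -> (A=0 B=5 C=6)
  5. pour(B -> A) -> (A=3 B=2 C=6)
Reached target in 5 moves.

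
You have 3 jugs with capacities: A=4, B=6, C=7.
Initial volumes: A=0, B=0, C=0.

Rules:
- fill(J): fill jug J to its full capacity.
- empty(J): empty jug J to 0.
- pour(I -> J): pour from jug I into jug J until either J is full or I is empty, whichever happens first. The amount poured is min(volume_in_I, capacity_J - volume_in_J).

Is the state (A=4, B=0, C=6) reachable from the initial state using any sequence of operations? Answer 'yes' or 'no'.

Answer: yes

Derivation:
BFS from (A=0, B=0, C=0):
  1. fill(A) -> (A=4 B=0 C=0)
  2. fill(B) -> (A=4 B=6 C=0)
  3. pour(B -> C) -> (A=4 B=0 C=6)
Target reached → yes.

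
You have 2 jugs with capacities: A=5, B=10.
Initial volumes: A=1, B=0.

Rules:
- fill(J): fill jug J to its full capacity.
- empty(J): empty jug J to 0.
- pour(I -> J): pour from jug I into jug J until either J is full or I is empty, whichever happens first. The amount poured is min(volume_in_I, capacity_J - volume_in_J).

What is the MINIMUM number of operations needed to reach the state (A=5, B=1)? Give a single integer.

BFS from (A=1, B=0). One shortest path:
  1. pour(A -> B) -> (A=0 B=1)
  2. fill(A) -> (A=5 B=1)
Reached target in 2 moves.

Answer: 2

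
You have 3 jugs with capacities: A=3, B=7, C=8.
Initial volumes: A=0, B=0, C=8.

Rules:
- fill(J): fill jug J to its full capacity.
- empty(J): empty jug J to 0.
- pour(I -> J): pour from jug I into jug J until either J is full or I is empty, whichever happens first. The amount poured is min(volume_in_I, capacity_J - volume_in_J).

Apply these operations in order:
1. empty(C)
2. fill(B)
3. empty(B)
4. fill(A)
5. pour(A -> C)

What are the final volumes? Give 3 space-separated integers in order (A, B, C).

Answer: 0 0 3

Derivation:
Step 1: empty(C) -> (A=0 B=0 C=0)
Step 2: fill(B) -> (A=0 B=7 C=0)
Step 3: empty(B) -> (A=0 B=0 C=0)
Step 4: fill(A) -> (A=3 B=0 C=0)
Step 5: pour(A -> C) -> (A=0 B=0 C=3)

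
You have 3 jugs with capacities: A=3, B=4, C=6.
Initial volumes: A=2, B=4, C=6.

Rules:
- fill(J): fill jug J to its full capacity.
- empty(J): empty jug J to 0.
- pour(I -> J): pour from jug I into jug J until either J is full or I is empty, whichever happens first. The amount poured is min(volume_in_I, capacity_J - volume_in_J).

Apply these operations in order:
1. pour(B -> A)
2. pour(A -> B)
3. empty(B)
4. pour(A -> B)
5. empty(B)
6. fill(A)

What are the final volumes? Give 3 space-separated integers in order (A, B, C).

Answer: 3 0 6

Derivation:
Step 1: pour(B -> A) -> (A=3 B=3 C=6)
Step 2: pour(A -> B) -> (A=2 B=4 C=6)
Step 3: empty(B) -> (A=2 B=0 C=6)
Step 4: pour(A -> B) -> (A=0 B=2 C=6)
Step 5: empty(B) -> (A=0 B=0 C=6)
Step 6: fill(A) -> (A=3 B=0 C=6)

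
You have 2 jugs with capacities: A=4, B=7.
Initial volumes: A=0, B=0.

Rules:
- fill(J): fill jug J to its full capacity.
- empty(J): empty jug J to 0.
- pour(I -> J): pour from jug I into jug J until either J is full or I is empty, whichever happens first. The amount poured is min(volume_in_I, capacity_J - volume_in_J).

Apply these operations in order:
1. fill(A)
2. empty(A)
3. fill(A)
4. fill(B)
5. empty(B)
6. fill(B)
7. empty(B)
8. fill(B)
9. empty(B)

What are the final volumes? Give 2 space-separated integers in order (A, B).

Step 1: fill(A) -> (A=4 B=0)
Step 2: empty(A) -> (A=0 B=0)
Step 3: fill(A) -> (A=4 B=0)
Step 4: fill(B) -> (A=4 B=7)
Step 5: empty(B) -> (A=4 B=0)
Step 6: fill(B) -> (A=4 B=7)
Step 7: empty(B) -> (A=4 B=0)
Step 8: fill(B) -> (A=4 B=7)
Step 9: empty(B) -> (A=4 B=0)

Answer: 4 0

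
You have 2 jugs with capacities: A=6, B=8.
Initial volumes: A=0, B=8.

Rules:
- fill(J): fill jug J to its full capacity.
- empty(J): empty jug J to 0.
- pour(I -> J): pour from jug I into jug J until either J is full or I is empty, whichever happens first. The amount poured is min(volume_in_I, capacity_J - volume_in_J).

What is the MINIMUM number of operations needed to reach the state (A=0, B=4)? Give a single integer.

Answer: 6

Derivation:
BFS from (A=0, B=8). One shortest path:
  1. pour(B -> A) -> (A=6 B=2)
  2. empty(A) -> (A=0 B=2)
  3. pour(B -> A) -> (A=2 B=0)
  4. fill(B) -> (A=2 B=8)
  5. pour(B -> A) -> (A=6 B=4)
  6. empty(A) -> (A=0 B=4)
Reached target in 6 moves.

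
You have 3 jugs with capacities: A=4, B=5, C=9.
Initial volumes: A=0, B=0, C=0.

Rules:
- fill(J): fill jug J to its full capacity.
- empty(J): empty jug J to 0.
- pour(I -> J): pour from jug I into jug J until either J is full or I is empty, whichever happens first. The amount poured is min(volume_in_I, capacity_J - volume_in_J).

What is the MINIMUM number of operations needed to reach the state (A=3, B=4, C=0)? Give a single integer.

BFS from (A=0, B=0, C=0). One shortest path:
  1. fill(A) -> (A=4 B=0 C=0)
  2. pour(A -> B) -> (A=0 B=4 C=0)
  3. fill(A) -> (A=4 B=4 C=0)
  4. pour(A -> C) -> (A=0 B=4 C=4)
  5. fill(A) -> (A=4 B=4 C=4)
  6. pour(A -> B) -> (A=3 B=5 C=4)
  7. empty(B) -> (A=3 B=0 C=4)
  8. pour(C -> B) -> (A=3 B=4 C=0)
Reached target in 8 moves.

Answer: 8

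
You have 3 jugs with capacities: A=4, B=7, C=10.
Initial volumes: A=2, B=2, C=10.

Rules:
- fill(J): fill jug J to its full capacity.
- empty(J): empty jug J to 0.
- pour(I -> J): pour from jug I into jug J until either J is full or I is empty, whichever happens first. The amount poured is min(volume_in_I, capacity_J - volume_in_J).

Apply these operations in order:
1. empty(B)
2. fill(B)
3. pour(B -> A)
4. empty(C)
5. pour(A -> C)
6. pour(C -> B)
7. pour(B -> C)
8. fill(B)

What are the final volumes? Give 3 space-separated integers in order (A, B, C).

Answer: 0 7 9

Derivation:
Step 1: empty(B) -> (A=2 B=0 C=10)
Step 2: fill(B) -> (A=2 B=7 C=10)
Step 3: pour(B -> A) -> (A=4 B=5 C=10)
Step 4: empty(C) -> (A=4 B=5 C=0)
Step 5: pour(A -> C) -> (A=0 B=5 C=4)
Step 6: pour(C -> B) -> (A=0 B=7 C=2)
Step 7: pour(B -> C) -> (A=0 B=0 C=9)
Step 8: fill(B) -> (A=0 B=7 C=9)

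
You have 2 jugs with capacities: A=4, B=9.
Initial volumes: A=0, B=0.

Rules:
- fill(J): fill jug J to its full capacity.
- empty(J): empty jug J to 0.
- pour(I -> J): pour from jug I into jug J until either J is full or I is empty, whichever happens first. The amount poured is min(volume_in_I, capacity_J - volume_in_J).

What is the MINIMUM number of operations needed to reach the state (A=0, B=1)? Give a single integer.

BFS from (A=0, B=0). One shortest path:
  1. fill(B) -> (A=0 B=9)
  2. pour(B -> A) -> (A=4 B=5)
  3. empty(A) -> (A=0 B=5)
  4. pour(B -> A) -> (A=4 B=1)
  5. empty(A) -> (A=0 B=1)
Reached target in 5 moves.

Answer: 5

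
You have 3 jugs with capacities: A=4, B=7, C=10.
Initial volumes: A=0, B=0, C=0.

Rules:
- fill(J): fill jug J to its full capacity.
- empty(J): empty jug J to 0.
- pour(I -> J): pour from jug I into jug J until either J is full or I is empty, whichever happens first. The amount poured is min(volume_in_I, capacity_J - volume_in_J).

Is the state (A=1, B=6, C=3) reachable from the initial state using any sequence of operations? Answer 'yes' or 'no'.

BFS explored all 278 reachable states.
Reachable set includes: (0,0,0), (0,0,1), (0,0,2), (0,0,3), (0,0,4), (0,0,5), (0,0,6), (0,0,7), (0,0,8), (0,0,9), (0,0,10), (0,1,0) ...
Target (A=1, B=6, C=3) not in reachable set → no.

Answer: no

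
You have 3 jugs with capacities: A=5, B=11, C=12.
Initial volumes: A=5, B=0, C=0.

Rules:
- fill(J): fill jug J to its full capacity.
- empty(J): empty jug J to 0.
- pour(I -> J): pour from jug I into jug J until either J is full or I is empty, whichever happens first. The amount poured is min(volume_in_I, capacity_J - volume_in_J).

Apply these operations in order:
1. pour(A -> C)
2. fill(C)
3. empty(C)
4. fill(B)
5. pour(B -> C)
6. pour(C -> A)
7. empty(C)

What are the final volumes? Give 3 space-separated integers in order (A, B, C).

Answer: 5 0 0

Derivation:
Step 1: pour(A -> C) -> (A=0 B=0 C=5)
Step 2: fill(C) -> (A=0 B=0 C=12)
Step 3: empty(C) -> (A=0 B=0 C=0)
Step 4: fill(B) -> (A=0 B=11 C=0)
Step 5: pour(B -> C) -> (A=0 B=0 C=11)
Step 6: pour(C -> A) -> (A=5 B=0 C=6)
Step 7: empty(C) -> (A=5 B=0 C=0)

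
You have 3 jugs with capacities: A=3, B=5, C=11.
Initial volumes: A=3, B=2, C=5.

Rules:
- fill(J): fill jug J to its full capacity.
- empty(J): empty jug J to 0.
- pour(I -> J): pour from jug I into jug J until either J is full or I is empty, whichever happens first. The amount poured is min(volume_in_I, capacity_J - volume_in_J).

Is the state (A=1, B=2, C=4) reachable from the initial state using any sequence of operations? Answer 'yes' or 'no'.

BFS explored all 208 reachable states.
Reachable set includes: (0,0,0), (0,0,1), (0,0,2), (0,0,3), (0,0,4), (0,0,5), (0,0,6), (0,0,7), (0,0,8), (0,0,9), (0,0,10), (0,0,11) ...
Target (A=1, B=2, C=4) not in reachable set → no.

Answer: no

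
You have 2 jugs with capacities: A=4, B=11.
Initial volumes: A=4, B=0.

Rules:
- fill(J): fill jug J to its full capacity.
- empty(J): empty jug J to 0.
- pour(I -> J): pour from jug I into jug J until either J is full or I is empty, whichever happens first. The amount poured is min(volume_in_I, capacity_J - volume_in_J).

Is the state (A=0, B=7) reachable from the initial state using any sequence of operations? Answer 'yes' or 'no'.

BFS from (A=4, B=0):
  1. empty(A) -> (A=0 B=0)
  2. fill(B) -> (A=0 B=11)
  3. pour(B -> A) -> (A=4 B=7)
  4. empty(A) -> (A=0 B=7)
Target reached → yes.

Answer: yes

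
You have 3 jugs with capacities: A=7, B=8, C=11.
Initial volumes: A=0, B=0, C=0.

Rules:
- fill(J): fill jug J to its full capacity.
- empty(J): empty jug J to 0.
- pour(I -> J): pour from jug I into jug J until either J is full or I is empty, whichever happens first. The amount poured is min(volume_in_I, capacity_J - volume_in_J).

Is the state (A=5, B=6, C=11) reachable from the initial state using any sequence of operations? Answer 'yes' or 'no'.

Answer: yes

Derivation:
BFS from (A=0, B=0, C=0):
  1. fill(A) -> (A=7 B=0 C=0)
  2. fill(B) -> (A=7 B=8 C=0)
  3. pour(B -> C) -> (A=7 B=0 C=8)
  4. pour(A -> B) -> (A=0 B=7 C=8)
  5. pour(C -> A) -> (A=7 B=7 C=1)
  6. pour(A -> B) -> (A=6 B=8 C=1)
  7. pour(B -> C) -> (A=6 B=0 C=9)
  8. pour(A -> B) -> (A=0 B=6 C=9)
  9. fill(A) -> (A=7 B=6 C=9)
  10. pour(A -> C) -> (A=5 B=6 C=11)
Target reached → yes.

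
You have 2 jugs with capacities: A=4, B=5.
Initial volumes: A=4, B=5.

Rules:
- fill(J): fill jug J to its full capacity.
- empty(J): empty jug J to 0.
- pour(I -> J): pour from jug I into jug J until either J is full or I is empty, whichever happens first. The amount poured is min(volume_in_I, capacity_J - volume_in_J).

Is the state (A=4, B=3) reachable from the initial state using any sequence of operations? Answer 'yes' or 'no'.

Answer: yes

Derivation:
BFS from (A=4, B=5):
  1. empty(B) -> (A=4 B=0)
  2. pour(A -> B) -> (A=0 B=4)
  3. fill(A) -> (A=4 B=4)
  4. pour(A -> B) -> (A=3 B=5)
  5. empty(B) -> (A=3 B=0)
  6. pour(A -> B) -> (A=0 B=3)
  7. fill(A) -> (A=4 B=3)
Target reached → yes.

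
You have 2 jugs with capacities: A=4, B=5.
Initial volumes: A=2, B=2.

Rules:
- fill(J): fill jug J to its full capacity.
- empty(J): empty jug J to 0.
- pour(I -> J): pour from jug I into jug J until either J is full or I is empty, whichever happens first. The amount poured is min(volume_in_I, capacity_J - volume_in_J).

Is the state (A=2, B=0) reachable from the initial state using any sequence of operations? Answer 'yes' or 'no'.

Answer: yes

Derivation:
BFS from (A=2, B=2):
  1. empty(B) -> (A=2 B=0)
Target reached → yes.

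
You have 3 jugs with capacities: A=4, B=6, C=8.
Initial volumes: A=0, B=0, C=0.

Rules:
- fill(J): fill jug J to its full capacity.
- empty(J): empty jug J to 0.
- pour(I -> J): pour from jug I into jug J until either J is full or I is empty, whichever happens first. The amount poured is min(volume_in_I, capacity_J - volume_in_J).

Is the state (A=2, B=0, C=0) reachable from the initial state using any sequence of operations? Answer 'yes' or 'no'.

BFS from (A=0, B=0, C=0):
  1. fill(B) -> (A=0 B=6 C=0)
  2. pour(B -> A) -> (A=4 B=2 C=0)
  3. empty(A) -> (A=0 B=2 C=0)
  4. pour(B -> A) -> (A=2 B=0 C=0)
Target reached → yes.

Answer: yes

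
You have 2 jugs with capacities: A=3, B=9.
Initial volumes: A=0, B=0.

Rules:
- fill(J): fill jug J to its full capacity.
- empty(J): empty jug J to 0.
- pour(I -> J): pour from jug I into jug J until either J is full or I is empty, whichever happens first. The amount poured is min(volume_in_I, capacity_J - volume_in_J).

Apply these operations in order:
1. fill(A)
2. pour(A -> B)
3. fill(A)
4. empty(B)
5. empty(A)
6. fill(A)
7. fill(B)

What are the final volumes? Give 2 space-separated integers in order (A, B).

Answer: 3 9

Derivation:
Step 1: fill(A) -> (A=3 B=0)
Step 2: pour(A -> B) -> (A=0 B=3)
Step 3: fill(A) -> (A=3 B=3)
Step 4: empty(B) -> (A=3 B=0)
Step 5: empty(A) -> (A=0 B=0)
Step 6: fill(A) -> (A=3 B=0)
Step 7: fill(B) -> (A=3 B=9)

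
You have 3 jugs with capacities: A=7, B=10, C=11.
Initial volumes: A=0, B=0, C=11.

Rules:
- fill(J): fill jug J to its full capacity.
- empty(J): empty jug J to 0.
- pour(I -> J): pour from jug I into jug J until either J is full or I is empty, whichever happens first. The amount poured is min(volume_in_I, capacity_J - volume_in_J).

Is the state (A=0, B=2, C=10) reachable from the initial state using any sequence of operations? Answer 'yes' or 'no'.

BFS from (A=0, B=0, C=11):
  1. pour(C -> B) -> (A=0 B=10 C=1)
  2. empty(B) -> (A=0 B=0 C=1)
  3. pour(C -> A) -> (A=1 B=0 C=0)
  4. fill(C) -> (A=1 B=0 C=11)
  5. pour(C -> B) -> (A=1 B=10 C=1)
  6. pour(C -> A) -> (A=2 B=10 C=0)
  7. pour(B -> C) -> (A=2 B=0 C=10)
  8. pour(A -> B) -> (A=0 B=2 C=10)
Target reached → yes.

Answer: yes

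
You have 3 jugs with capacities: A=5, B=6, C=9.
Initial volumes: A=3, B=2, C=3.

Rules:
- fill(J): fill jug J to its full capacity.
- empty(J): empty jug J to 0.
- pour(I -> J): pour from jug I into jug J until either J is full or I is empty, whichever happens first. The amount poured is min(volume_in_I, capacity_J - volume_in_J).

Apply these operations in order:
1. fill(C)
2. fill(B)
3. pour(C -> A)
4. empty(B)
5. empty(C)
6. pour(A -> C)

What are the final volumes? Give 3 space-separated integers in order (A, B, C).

Step 1: fill(C) -> (A=3 B=2 C=9)
Step 2: fill(B) -> (A=3 B=6 C=9)
Step 3: pour(C -> A) -> (A=5 B=6 C=7)
Step 4: empty(B) -> (A=5 B=0 C=7)
Step 5: empty(C) -> (A=5 B=0 C=0)
Step 6: pour(A -> C) -> (A=0 B=0 C=5)

Answer: 0 0 5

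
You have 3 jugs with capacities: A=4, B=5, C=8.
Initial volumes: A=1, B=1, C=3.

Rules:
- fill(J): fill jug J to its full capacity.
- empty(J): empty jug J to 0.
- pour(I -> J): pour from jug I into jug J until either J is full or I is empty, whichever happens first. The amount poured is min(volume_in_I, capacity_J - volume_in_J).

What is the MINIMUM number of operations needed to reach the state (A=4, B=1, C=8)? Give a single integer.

Answer: 2

Derivation:
BFS from (A=1, B=1, C=3). One shortest path:
  1. fill(A) -> (A=4 B=1 C=3)
  2. fill(C) -> (A=4 B=1 C=8)
Reached target in 2 moves.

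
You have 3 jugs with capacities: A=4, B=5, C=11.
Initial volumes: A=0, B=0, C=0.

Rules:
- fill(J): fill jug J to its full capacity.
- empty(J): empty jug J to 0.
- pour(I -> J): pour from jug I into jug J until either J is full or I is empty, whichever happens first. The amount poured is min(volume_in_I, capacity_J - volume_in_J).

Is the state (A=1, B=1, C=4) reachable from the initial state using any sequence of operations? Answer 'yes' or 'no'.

Answer: no

Derivation:
BFS explored all 240 reachable states.
Reachable set includes: (0,0,0), (0,0,1), (0,0,2), (0,0,3), (0,0,4), (0,0,5), (0,0,6), (0,0,7), (0,0,8), (0,0,9), (0,0,10), (0,0,11) ...
Target (A=1, B=1, C=4) not in reachable set → no.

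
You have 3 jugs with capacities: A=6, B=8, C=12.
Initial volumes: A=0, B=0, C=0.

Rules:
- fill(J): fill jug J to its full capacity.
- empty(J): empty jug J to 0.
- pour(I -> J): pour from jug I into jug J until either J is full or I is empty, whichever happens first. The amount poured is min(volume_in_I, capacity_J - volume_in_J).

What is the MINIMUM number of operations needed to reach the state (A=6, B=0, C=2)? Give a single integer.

BFS from (A=0, B=0, C=0). One shortest path:
  1. fill(B) -> (A=0 B=8 C=0)
  2. pour(B -> A) -> (A=6 B=2 C=0)
  3. pour(B -> C) -> (A=6 B=0 C=2)
Reached target in 3 moves.

Answer: 3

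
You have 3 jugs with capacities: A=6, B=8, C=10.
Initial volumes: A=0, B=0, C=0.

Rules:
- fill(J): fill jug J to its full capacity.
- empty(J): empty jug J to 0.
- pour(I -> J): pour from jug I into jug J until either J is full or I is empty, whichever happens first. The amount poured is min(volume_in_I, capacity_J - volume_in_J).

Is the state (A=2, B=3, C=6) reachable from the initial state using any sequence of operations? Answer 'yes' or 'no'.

Answer: no

Derivation:
BFS explored all 96 reachable states.
Reachable set includes: (0,0,0), (0,0,2), (0,0,4), (0,0,6), (0,0,8), (0,0,10), (0,2,0), (0,2,2), (0,2,4), (0,2,6), (0,2,8), (0,2,10) ...
Target (A=2, B=3, C=6) not in reachable set → no.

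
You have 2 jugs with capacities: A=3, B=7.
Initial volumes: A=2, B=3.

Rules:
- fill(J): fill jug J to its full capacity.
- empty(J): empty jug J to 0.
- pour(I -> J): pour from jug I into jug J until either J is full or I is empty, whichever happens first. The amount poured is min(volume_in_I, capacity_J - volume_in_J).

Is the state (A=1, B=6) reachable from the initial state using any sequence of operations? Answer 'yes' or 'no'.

Answer: no

Derivation:
BFS explored all 21 reachable states.
Reachable set includes: (0,0), (0,1), (0,2), (0,3), (0,4), (0,5), (0,6), (0,7), (1,0), (1,7), (2,0), (2,3) ...
Target (A=1, B=6) not in reachable set → no.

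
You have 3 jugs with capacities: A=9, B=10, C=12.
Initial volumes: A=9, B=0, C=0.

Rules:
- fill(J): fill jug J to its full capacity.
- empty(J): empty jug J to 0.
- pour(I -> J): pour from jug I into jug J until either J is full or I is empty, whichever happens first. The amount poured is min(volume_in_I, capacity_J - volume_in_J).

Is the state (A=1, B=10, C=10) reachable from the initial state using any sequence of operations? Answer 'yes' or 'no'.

Answer: yes

Derivation:
BFS from (A=9, B=0, C=0):
  1. fill(C) -> (A=9 B=0 C=12)
  2. pour(C -> B) -> (A=9 B=10 C=2)
  3. empty(B) -> (A=9 B=0 C=2)
  4. pour(C -> B) -> (A=9 B=2 C=0)
  5. pour(A -> B) -> (A=1 B=10 C=0)
  6. pour(B -> C) -> (A=1 B=0 C=10)
  7. fill(B) -> (A=1 B=10 C=10)
Target reached → yes.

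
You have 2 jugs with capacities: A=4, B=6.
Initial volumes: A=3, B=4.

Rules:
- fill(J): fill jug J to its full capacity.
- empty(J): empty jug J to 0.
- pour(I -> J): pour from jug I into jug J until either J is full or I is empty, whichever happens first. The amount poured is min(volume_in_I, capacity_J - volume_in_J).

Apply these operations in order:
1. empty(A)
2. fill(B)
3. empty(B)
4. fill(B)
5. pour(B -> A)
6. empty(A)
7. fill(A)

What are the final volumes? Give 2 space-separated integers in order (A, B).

Step 1: empty(A) -> (A=0 B=4)
Step 2: fill(B) -> (A=0 B=6)
Step 3: empty(B) -> (A=0 B=0)
Step 4: fill(B) -> (A=0 B=6)
Step 5: pour(B -> A) -> (A=4 B=2)
Step 6: empty(A) -> (A=0 B=2)
Step 7: fill(A) -> (A=4 B=2)

Answer: 4 2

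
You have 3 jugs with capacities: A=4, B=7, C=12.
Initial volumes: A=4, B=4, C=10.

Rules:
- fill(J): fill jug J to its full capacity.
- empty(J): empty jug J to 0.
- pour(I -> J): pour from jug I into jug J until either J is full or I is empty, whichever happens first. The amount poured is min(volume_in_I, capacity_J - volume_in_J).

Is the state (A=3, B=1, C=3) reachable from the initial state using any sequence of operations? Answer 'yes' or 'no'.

BFS explored all 322 reachable states.
Reachable set includes: (0,0,0), (0,0,1), (0,0,2), (0,0,3), (0,0,4), (0,0,5), (0,0,6), (0,0,7), (0,0,8), (0,0,9), (0,0,10), (0,0,11) ...
Target (A=3, B=1, C=3) not in reachable set → no.

Answer: no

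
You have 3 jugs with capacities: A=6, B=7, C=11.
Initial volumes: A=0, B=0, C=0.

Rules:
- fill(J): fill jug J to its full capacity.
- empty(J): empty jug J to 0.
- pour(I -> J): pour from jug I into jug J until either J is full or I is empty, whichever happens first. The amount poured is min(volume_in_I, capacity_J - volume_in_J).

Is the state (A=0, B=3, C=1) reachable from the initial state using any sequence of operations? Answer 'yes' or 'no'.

Answer: yes

Derivation:
BFS from (A=0, B=0, C=0):
  1. fill(C) -> (A=0 B=0 C=11)
  2. pour(C -> B) -> (A=0 B=7 C=4)
  3. pour(B -> A) -> (A=6 B=1 C=4)
  4. pour(A -> C) -> (A=0 B=1 C=10)
  5. pour(B -> A) -> (A=1 B=0 C=10)
  6. pour(C -> B) -> (A=1 B=7 C=3)
  7. empty(B) -> (A=1 B=0 C=3)
  8. pour(C -> B) -> (A=1 B=3 C=0)
  9. pour(A -> C) -> (A=0 B=3 C=1)
Target reached → yes.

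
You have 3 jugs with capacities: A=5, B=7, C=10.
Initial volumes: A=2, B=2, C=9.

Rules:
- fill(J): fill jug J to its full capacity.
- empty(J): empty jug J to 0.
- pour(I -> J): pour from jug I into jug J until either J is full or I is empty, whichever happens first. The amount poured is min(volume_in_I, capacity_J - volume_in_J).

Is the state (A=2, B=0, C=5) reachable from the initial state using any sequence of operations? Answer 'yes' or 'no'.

BFS from (A=2, B=2, C=9):
  1. fill(C) -> (A=2 B=2 C=10)
  2. pour(C -> B) -> (A=2 B=7 C=5)
  3. empty(B) -> (A=2 B=0 C=5)
Target reached → yes.

Answer: yes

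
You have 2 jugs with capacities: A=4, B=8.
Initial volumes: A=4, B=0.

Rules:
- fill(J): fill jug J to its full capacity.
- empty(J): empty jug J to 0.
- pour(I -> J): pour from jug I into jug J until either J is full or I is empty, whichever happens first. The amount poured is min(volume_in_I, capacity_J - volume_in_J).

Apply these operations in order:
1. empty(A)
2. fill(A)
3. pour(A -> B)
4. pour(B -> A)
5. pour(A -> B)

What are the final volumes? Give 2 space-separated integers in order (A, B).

Step 1: empty(A) -> (A=0 B=0)
Step 2: fill(A) -> (A=4 B=0)
Step 3: pour(A -> B) -> (A=0 B=4)
Step 4: pour(B -> A) -> (A=4 B=0)
Step 5: pour(A -> B) -> (A=0 B=4)

Answer: 0 4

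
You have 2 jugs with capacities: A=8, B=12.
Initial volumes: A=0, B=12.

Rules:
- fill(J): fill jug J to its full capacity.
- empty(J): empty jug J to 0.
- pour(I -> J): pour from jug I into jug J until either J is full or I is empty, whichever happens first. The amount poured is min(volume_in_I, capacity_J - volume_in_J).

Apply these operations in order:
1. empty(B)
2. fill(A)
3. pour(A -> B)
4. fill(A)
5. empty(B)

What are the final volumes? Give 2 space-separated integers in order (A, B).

Answer: 8 0

Derivation:
Step 1: empty(B) -> (A=0 B=0)
Step 2: fill(A) -> (A=8 B=0)
Step 3: pour(A -> B) -> (A=0 B=8)
Step 4: fill(A) -> (A=8 B=8)
Step 5: empty(B) -> (A=8 B=0)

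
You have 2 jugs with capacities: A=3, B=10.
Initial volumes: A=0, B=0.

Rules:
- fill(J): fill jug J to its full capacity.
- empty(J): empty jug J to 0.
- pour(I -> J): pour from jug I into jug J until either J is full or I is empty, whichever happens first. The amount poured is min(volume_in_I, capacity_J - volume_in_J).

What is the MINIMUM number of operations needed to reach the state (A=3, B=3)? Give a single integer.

BFS from (A=0, B=0). One shortest path:
  1. fill(A) -> (A=3 B=0)
  2. pour(A -> B) -> (A=0 B=3)
  3. fill(A) -> (A=3 B=3)
Reached target in 3 moves.

Answer: 3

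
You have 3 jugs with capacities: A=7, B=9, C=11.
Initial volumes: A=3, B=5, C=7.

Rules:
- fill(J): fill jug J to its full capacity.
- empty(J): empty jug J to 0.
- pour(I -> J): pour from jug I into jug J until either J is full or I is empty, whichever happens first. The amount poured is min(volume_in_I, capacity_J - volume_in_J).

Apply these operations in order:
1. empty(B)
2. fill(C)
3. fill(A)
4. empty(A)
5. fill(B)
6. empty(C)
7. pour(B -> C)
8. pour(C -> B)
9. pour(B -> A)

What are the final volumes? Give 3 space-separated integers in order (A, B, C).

Step 1: empty(B) -> (A=3 B=0 C=7)
Step 2: fill(C) -> (A=3 B=0 C=11)
Step 3: fill(A) -> (A=7 B=0 C=11)
Step 4: empty(A) -> (A=0 B=0 C=11)
Step 5: fill(B) -> (A=0 B=9 C=11)
Step 6: empty(C) -> (A=0 B=9 C=0)
Step 7: pour(B -> C) -> (A=0 B=0 C=9)
Step 8: pour(C -> B) -> (A=0 B=9 C=0)
Step 9: pour(B -> A) -> (A=7 B=2 C=0)

Answer: 7 2 0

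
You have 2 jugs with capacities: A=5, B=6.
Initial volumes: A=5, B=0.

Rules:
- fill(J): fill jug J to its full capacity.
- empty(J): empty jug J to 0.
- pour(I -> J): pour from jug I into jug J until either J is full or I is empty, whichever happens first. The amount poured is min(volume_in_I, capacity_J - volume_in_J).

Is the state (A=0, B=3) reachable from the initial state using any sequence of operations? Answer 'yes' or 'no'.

Answer: yes

Derivation:
BFS from (A=5, B=0):
  1. pour(A -> B) -> (A=0 B=5)
  2. fill(A) -> (A=5 B=5)
  3. pour(A -> B) -> (A=4 B=6)
  4. empty(B) -> (A=4 B=0)
  5. pour(A -> B) -> (A=0 B=4)
  6. fill(A) -> (A=5 B=4)
  7. pour(A -> B) -> (A=3 B=6)
  8. empty(B) -> (A=3 B=0)
  9. pour(A -> B) -> (A=0 B=3)
Target reached → yes.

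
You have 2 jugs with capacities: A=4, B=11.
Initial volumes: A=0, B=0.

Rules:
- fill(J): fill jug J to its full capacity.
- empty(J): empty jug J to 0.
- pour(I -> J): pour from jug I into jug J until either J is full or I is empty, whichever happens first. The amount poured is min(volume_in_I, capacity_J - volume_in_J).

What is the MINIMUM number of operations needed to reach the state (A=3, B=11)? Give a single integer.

BFS from (A=0, B=0). One shortest path:
  1. fill(B) -> (A=0 B=11)
  2. pour(B -> A) -> (A=4 B=7)
  3. empty(A) -> (A=0 B=7)
  4. pour(B -> A) -> (A=4 B=3)
  5. empty(A) -> (A=0 B=3)
  6. pour(B -> A) -> (A=3 B=0)
  7. fill(B) -> (A=3 B=11)
Reached target in 7 moves.

Answer: 7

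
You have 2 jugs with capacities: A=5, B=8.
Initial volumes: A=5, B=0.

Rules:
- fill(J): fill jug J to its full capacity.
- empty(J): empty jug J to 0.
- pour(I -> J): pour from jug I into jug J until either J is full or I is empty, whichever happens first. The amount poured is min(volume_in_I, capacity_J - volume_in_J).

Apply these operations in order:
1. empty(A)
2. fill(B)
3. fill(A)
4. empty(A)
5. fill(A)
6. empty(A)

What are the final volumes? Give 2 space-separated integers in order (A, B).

Step 1: empty(A) -> (A=0 B=0)
Step 2: fill(B) -> (A=0 B=8)
Step 3: fill(A) -> (A=5 B=8)
Step 4: empty(A) -> (A=0 B=8)
Step 5: fill(A) -> (A=5 B=8)
Step 6: empty(A) -> (A=0 B=8)

Answer: 0 8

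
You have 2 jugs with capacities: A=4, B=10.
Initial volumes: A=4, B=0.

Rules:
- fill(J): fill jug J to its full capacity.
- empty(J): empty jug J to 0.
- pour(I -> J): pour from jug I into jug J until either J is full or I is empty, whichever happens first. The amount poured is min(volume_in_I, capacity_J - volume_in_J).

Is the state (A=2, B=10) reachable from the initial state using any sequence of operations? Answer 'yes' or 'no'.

BFS from (A=4, B=0):
  1. pour(A -> B) -> (A=0 B=4)
  2. fill(A) -> (A=4 B=4)
  3. pour(A -> B) -> (A=0 B=8)
  4. fill(A) -> (A=4 B=8)
  5. pour(A -> B) -> (A=2 B=10)
Target reached → yes.

Answer: yes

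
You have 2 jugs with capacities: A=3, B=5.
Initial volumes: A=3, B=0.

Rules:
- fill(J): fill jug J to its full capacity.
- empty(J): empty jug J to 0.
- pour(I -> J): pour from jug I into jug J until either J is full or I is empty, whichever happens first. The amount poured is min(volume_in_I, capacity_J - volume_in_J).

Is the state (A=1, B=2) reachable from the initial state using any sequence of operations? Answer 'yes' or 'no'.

BFS explored all 16 reachable states.
Reachable set includes: (0,0), (0,1), (0,2), (0,3), (0,4), (0,5), (1,0), (1,5), (2,0), (2,5), (3,0), (3,1) ...
Target (A=1, B=2) not in reachable set → no.

Answer: no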